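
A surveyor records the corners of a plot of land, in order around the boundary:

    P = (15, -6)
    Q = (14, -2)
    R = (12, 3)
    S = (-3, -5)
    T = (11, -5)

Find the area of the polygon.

74

Σ = (54) + (66) + (-51) + (70) + (9) = 148
Area = |Σ|/2 = 74.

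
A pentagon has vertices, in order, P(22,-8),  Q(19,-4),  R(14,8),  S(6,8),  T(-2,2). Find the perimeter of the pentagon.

62

|PQ| = √((-3)² + (4)²) = √25 = 5
|QR| = √((-5)² + (12)²) = √169 = 13
|RS| = √((-8)² + (0)²) = √64 = 8
|ST| = √((-8)² + (-6)²) = √100 = 10
|TP| = √((24)² + (-10)²) = √676 = 26
Perimeter = 5 + 13 + 8 + 10 + 26 = 62.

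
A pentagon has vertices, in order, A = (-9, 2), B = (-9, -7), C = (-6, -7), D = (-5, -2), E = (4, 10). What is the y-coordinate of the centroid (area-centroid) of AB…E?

116/135

Apply Gauss's area formula. First the cross-terms c_i = x_i·y_{i+1} − x_{i+1}·y_i:
  81, 21, -23, -42, 98  ⇒  2A = 135, A = 67.5.
Then Σ (y_i + y_{i+1})·c_i = 348, so ȳ = 348 / (6·67.5) = 116/135.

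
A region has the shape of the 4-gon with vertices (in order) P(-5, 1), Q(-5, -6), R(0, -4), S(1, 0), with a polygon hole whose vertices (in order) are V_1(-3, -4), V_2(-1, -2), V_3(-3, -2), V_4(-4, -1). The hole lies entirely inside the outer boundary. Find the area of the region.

Outer boundary:
Σ = (35) + (20) + (4) + (1) = 60
Area = |Σ|/2 = 30.
Hole:
Apply Gauss's area formula: 2A = Σ (x_i·y_{i+1} − x_{i+1}·y_i), indices taken mod 4.
Cross-terms: 2, -4, -5, 13  ⇒  Σ = 6
Area = |Σ|/2 = 3.
Net area = 30 − 3 = 27.

27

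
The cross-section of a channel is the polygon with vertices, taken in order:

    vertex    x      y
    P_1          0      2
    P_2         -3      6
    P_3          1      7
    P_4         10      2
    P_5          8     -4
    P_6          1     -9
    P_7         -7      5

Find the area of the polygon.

142.5

Apply the surveyor's formula: 2A = Σ (x_i·y_{i+1} − x_{i+1}·y_i), indices taken mod 7.
Cross-terms: 6, -27, -68, -56, -68, -58, -14  ⇒  Σ = -285
Area = |Σ|/2 = 142.5.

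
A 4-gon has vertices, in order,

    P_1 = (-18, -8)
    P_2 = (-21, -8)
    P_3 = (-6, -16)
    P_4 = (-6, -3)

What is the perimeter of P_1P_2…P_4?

46

|P_1P_2| = √((-3)² + (0)²) = √9 = 3
|P_2P_3| = √((15)² + (-8)²) = √289 = 17
|P_3P_4| = √((0)² + (13)²) = √169 = 13
|P_4P_1| = √((-12)² + (-5)²) = √169 = 13
Perimeter = 3 + 17 + 13 + 13 = 46.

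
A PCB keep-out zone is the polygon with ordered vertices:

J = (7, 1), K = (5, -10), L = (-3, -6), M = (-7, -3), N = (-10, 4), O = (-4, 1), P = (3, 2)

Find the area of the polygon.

121

Σ = (-75) + (-60) + (-33) + (-58) + (6) + (-11) + (-11) = -242
Area = |Σ|/2 = 121.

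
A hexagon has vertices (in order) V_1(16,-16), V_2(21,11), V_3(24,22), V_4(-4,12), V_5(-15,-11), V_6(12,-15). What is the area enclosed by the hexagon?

Apply Gauss's area formula: 2A = Σ (x_i·y_{i+1} − x_{i+1}·y_i), indices taken mod 6.
V_1→V_2: (16)(11) − (21)(-16) = 512
V_2→V_3: (21)(22) − (24)(11) = 198
V_3→V_4: (24)(12) − (-4)(22) = 376
V_4→V_5: (-4)(-11) − (-15)(12) = 224
V_5→V_6: (-15)(-15) − (12)(-11) = 357
V_6→V_1: (12)(-16) − (16)(-15) = 48
Σ = 1715
Area = |Σ|/2 = 857.5.

857.5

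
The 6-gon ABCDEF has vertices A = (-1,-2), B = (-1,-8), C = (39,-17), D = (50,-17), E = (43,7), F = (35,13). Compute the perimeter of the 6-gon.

|AB| = √((0)² + (-6)²) = √36 = 6
|BC| = √((40)² + (-9)²) = √1681 = 41
|CD| = √((11)² + (0)²) = √121 = 11
|DE| = √((-7)² + (24)²) = √625 = 25
|EF| = √((-8)² + (6)²) = √100 = 10
|FA| = √((-36)² + (-15)²) = √1521 = 39
Perimeter = 6 + 41 + 11 + 25 + 10 + 39 = 132.

132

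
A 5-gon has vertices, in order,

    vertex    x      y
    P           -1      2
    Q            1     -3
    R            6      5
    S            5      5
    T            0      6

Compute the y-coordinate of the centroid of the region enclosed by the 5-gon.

473/195

Apply the shoelace (surveyor's) formula. First the cross-terms c_i = x_i·y_{i+1} − x_{i+1}·y_i:
  1, 23, 5, 30, 6  ⇒  2A = 65, A = 32.5.
Then Σ (y_i + y_{i+1})·c_i = 473, so ȳ = 473 / (6·32.5) = 473/195.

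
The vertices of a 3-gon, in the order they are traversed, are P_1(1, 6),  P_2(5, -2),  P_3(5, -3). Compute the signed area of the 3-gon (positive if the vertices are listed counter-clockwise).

Apply the surveyor's formula: 2A = Σ (x_i·y_{i+1} − x_{i+1}·y_i), indices taken mod 3.
P_1→P_2: (1)(-2) − (5)(6) = -32
P_2→P_3: (5)(-3) − (5)(-2) = -5
P_3→P_1: (5)(6) − (1)(-3) = 33
Σ = -4
Signed area = Σ/2 = -2 (negative ⇒ clockwise traversal).

-2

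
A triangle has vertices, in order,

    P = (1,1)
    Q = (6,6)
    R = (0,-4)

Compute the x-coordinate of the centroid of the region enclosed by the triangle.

Apply the surveyor's formula. First the cross-terms c_i = x_i·y_{i+1} − x_{i+1}·y_i:
  0, -24, 4  ⇒  2A = -20, A = -10.
Then Σ (x_i + x_{i+1})·c_i = -140, so x̄ = -140 / (6·(-10)) = 7/3.

7/3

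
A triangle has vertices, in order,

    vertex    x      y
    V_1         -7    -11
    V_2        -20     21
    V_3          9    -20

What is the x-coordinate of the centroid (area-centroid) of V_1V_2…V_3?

Apply Gauss's area formula. First the cross-terms c_i = x_i·y_{i+1} − x_{i+1}·y_i:
  -367, 211, -239  ⇒  2A = -395, A = -197.5.
Then Σ (x_i + x_{i+1})·c_i = 7110, so x̄ = 7110 / (6·(-197.5)) = -6.

-6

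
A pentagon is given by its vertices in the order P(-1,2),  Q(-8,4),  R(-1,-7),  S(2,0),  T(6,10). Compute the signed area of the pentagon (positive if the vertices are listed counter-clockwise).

64

Σ = (12) + (60) + (14) + (20) + (22) = 128
Signed area = Σ/2 = 64 (positive ⇒ counter-clockwise traversal).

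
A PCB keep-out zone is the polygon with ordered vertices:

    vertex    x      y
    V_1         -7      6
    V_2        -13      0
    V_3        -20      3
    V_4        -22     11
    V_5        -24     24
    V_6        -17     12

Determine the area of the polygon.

Σ = (78) + (-39) + (-154) + (-264) + (120) + (-18) = -277
Area = |Σ|/2 = 138.5.

138.5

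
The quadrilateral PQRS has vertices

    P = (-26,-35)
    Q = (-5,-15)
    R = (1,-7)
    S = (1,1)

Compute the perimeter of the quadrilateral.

|PQ| = √((21)² + (20)²) = √841 = 29
|QR| = √((6)² + (8)²) = √100 = 10
|RS| = √((0)² + (8)²) = √64 = 8
|SP| = √((-27)² + (-36)²) = √2025 = 45
Perimeter = 29 + 10 + 8 + 45 = 92.

92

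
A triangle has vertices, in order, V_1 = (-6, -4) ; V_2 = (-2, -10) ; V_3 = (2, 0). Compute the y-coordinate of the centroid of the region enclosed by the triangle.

-14/3

Apply the shoelace formula. First the cross-terms c_i = x_i·y_{i+1} − x_{i+1}·y_i:
  52, 20, -8  ⇒  2A = 64, A = 32.
Then Σ (y_i + y_{i+1})·c_i = -896, so ȳ = -896 / (6·32) = -14/3.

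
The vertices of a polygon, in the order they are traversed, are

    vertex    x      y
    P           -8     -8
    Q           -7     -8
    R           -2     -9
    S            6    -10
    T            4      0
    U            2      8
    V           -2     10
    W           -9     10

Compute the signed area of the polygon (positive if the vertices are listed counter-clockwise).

Σ = (8) + (47) + (74) + (40) + (32) + (36) + (70) + (152) = 459
Signed area = Σ/2 = 229.5 (positive ⇒ counter-clockwise traversal).

229.5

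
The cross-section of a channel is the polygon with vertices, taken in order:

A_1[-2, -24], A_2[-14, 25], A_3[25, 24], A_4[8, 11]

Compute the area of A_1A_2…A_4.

Apply Gauss's area formula: 2A = Σ (x_i·y_{i+1} − x_{i+1}·y_i), indices taken mod 4.
Σ = (-386) + (-961) + (83) + (-170) = -1434
Area = |Σ|/2 = 717.

717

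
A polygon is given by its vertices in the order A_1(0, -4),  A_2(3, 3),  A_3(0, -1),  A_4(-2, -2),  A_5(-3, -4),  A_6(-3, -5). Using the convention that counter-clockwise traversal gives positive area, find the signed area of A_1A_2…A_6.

Apply the shoelace (surveyor's) formula: 2A = Σ (x_i·y_{i+1} − x_{i+1}·y_i), indices taken mod 6.
Σ = (12) + (-3) + (-2) + (2) + (3) + (12) = 24
Signed area = Σ/2 = 12 (positive ⇒ counter-clockwise traversal).

12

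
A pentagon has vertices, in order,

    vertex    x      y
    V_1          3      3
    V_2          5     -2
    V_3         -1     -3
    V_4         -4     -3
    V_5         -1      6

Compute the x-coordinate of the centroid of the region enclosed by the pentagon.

98/285

Apply the shoelace (surveyor's) formula. First the cross-terms c_i = x_i·y_{i+1} − x_{i+1}·y_i:
  -21, -17, -9, -27, -21  ⇒  2A = -95, A = -47.5.
Then Σ (x_i + x_{i+1})·c_i = -98, so x̄ = -98 / (6·(-47.5)) = 98/285.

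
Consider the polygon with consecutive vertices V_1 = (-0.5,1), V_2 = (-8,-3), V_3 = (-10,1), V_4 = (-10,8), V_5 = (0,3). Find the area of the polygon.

Apply the shoelace formula: 2A = Σ (x_i·y_{i+1} − x_{i+1}·y_i), indices taken mod 5.
Σ = (9.5) + (-38) + (-70) + (-30) + (1.5) = -127
Area = |Σ|/2 = 63.5.

63.5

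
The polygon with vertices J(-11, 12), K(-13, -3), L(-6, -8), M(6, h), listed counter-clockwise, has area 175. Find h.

The doubled signed area Σ (x_i y_{i+1} − x_{i+1} y_i) is linear in h.
With h=0 it equals 395; the coefficient of h is 5 (from the two edges through M).
So 5·h + 395 = 2·175 = 350 ⇒ h = -9.

-9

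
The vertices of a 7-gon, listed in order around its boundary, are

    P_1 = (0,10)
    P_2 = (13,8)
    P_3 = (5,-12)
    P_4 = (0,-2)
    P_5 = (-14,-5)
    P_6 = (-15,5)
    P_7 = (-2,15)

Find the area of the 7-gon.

P_1→P_2: (0)(8) − (13)(10) = -130
P_2→P_3: (13)(-12) − (5)(8) = -196
P_3→P_4: (5)(-2) − (0)(-12) = -10
P_4→P_5: (0)(-5) − (-14)(-2) = -28
P_5→P_6: (-14)(5) − (-15)(-5) = -145
P_6→P_7: (-15)(15) − (-2)(5) = -215
P_7→P_1: (-2)(10) − (0)(15) = -20
Σ = -744
Area = |Σ|/2 = 372.

372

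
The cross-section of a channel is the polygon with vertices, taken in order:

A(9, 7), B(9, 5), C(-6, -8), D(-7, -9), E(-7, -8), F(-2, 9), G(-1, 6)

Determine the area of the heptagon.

106

Σ = (-18) + (-42) + (-2) + (-7) + (-79) + (-3) + (-61) = -212
Area = |Σ|/2 = 106.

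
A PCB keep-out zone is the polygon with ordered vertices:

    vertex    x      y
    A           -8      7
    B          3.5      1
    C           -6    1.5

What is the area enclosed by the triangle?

25.625

Apply the shoelace formula: 2A = Σ (x_i·y_{i+1} − x_{i+1}·y_i), indices taken mod 3.
Cross-terms: -32.5, 11.25, -30  ⇒  Σ = -51.25
Area = |Σ|/2 = 25.625.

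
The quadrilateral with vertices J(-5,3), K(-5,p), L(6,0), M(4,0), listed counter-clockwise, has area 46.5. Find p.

Write out the shoelace sum; only the two edges meeting at K involve p:
2·Area = [((-5)·p − (-5)·3) + ((-5)·0 − 6·p)] + 12
       = -11·p + 27 = 93
⇒ p = -6.

-6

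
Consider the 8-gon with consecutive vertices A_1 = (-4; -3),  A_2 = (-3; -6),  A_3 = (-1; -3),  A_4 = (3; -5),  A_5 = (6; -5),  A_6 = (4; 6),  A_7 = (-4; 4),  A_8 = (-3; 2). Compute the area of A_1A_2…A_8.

Apply Gauss's area formula: 2A = Σ (x_i·y_{i+1} − x_{i+1}·y_i), indices taken mod 8.
Σ = (15) + (3) + (14) + (15) + (56) + (40) + (4) + (17) = 164
Area = |Σ|/2 = 82.

82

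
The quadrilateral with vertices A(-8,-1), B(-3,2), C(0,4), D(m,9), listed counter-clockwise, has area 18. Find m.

1

Write out the shoelace sum; only the two edges meeting at D involve m:
2·Area = [(0·9 − m·4) + (m·(-1) − (-8)·9)] + -31
       = -5·m + 41 = 36
⇒ m = 1.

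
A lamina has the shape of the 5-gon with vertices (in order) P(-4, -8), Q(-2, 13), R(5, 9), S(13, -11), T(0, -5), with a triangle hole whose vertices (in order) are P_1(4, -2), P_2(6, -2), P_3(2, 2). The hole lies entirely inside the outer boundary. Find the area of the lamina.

Outer boundary:
Σ = (-68) + (-83) + (-172) + (-65) + (-20) = -408
Area = |Σ|/2 = 204.
Hole:
P_1→P_2: (4)(-2) − (6)(-2) = 4
P_2→P_3: (6)(2) − (2)(-2) = 16
P_3→P_1: (2)(-2) − (4)(2) = -12
Σ = 8
Area = |Σ|/2 = 4.
Net area = 204 − 4 = 200.

200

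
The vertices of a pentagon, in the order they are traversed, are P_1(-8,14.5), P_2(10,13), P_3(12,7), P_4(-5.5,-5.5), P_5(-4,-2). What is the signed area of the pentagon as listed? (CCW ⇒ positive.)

Σ = (-249) + (-86) + (-27.5) + (-11) + (-74) = -447.5
Signed area = Σ/2 = -223.75 (negative ⇒ clockwise traversal).

-223.75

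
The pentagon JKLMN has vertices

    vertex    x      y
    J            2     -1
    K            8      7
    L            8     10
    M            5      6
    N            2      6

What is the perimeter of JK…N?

28

|JK| = √((6)² + (8)²) = √100 = 10
|KL| = √((0)² + (3)²) = √9 = 3
|LM| = √((-3)² + (-4)²) = √25 = 5
|MN| = √((-3)² + (0)²) = √9 = 3
|NJ| = √((0)² + (-7)²) = √49 = 7
Perimeter = 10 + 3 + 5 + 3 + 7 = 28.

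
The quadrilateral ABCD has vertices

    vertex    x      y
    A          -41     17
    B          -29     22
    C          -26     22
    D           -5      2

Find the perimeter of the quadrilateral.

84

|AB| = √((12)² + (5)²) = √169 = 13
|BC| = √((3)² + (0)²) = √9 = 3
|CD| = √((21)² + (-20)²) = √841 = 29
|DA| = √((-36)² + (15)²) = √1521 = 39
Perimeter = 13 + 3 + 29 + 39 = 84.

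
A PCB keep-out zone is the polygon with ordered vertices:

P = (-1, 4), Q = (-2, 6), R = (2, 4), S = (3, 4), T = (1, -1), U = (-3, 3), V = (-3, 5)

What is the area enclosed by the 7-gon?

P→Q: (-1)(6) − (-2)(4) = 2
Q→R: (-2)(4) − (2)(6) = -20
R→S: (2)(4) − (3)(4) = -4
S→T: (3)(-1) − (1)(4) = -7
T→U: (1)(3) − (-3)(-1) = 0
U→V: (-3)(5) − (-3)(3) = -6
V→P: (-3)(4) − (-1)(5) = -7
Σ = -42
Area = |Σ|/2 = 21.

21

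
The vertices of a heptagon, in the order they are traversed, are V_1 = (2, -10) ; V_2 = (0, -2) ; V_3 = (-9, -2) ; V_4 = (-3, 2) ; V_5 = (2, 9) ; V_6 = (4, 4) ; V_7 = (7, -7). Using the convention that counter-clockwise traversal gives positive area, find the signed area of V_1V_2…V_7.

V_1→V_2: (2)(-2) − (0)(-10) = -4
V_2→V_3: (0)(-2) − (-9)(-2) = -18
V_3→V_4: (-9)(2) − (-3)(-2) = -24
V_4→V_5: (-3)(9) − (2)(2) = -31
V_5→V_6: (2)(4) − (4)(9) = -28
V_6→V_7: (4)(-7) − (7)(4) = -56
V_7→V_1: (7)(-10) − (2)(-7) = -56
Σ = -217
Signed area = Σ/2 = -108.5 (negative ⇒ clockwise traversal).

-108.5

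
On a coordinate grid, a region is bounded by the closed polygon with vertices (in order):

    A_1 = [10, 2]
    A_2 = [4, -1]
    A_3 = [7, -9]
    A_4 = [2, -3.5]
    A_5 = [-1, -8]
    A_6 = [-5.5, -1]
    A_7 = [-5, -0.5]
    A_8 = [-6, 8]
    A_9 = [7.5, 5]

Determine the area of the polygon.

Σ = (-18) + (-29) + (-6.5) + (-19.5) + (-43) + (-2.25) + (-43) + (-90) + (-35) = -286.25
Area = |Σ|/2 = 143.125.

143.125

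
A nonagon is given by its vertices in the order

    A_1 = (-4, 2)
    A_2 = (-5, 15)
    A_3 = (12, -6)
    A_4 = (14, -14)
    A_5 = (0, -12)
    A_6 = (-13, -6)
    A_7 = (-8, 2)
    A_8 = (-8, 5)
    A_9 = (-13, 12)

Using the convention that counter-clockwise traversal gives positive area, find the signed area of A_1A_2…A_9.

Apply the shoelace (surveyor's) formula: 2A = Σ (x_i·y_{i+1} − x_{i+1}·y_i), indices taken mod 9.
Cross-terms: -50, -150, -84, -168, -156, -74, -24, -31, 22  ⇒  Σ = -715
Signed area = Σ/2 = -357.5 (negative ⇒ clockwise traversal).

-357.5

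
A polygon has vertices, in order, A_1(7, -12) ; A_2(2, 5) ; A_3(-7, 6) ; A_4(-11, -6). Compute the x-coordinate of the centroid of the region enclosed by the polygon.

-586/291

Apply the shoelace formula. First the cross-terms c_i = x_i·y_{i+1} − x_{i+1}·y_i:
  59, 47, 108, 174  ⇒  2A = 388, A = 194.
Then Σ (x_i + x_{i+1})·c_i = -2344, so x̄ = -2344 / (6·194) = -586/291.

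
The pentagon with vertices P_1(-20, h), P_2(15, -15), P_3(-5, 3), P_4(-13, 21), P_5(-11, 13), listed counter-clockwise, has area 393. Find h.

The doubled signed area Σ (x_i y_{i+1} − x_{i+1} y_i) is linear in h.
With h=0 it equals 526; the coefficient of h is -26 (from the two edges through P_1).
So -26·h + 526 = 2·393 = 786 ⇒ h = -10.

-10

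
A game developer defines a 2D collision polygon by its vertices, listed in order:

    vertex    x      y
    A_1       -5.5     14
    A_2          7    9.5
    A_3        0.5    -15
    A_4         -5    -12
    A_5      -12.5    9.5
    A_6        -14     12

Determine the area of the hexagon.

342.75

Apply Gauss's area formula: 2A = Σ (x_i·y_{i+1} − x_{i+1}·y_i), indices taken mod 6.
Σ = (-150.25) + (-109.75) + (-81) + (-197.5) + (-17) + (-130) = -685.5
Area = |Σ|/2 = 342.75.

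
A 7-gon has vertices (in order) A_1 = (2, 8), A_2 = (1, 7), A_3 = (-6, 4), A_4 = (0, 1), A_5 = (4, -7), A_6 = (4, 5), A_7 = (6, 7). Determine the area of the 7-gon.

61

Apply Gauss's area formula: 2A = Σ (x_i·y_{i+1} − x_{i+1}·y_i), indices taken mod 7.
A_1→A_2: (2)(7) − (1)(8) = 6
A_2→A_3: (1)(4) − (-6)(7) = 46
A_3→A_4: (-6)(1) − (0)(4) = -6
A_4→A_5: (0)(-7) − (4)(1) = -4
A_5→A_6: (4)(5) − (4)(-7) = 48
A_6→A_7: (4)(7) − (6)(5) = -2
A_7→A_1: (6)(8) − (2)(7) = 34
Σ = 122
Area = |Σ|/2 = 61.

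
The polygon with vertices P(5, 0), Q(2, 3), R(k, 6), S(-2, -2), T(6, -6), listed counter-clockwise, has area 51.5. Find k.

-2

Write out the shoelace sum; only the two edges meeting at R involve k:
2·Area = [(2·6 − k·3) + (k·(-2) − (-2)·6)] + 69
       = -5·k + 93 = 103
⇒ k = -2.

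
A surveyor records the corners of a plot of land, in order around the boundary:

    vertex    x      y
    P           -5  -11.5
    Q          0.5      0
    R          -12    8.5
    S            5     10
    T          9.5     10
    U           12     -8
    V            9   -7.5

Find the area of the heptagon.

276.25

Apply Gauss's area formula: 2A = Σ (x_i·y_{i+1} − x_{i+1}·y_i), indices taken mod 7.
P→Q: (-5)(0) − (0.5)(-11.5) = 5.75
Q→R: (0.5)(8.5) − (-12)(0) = 4.25
R→S: (-12)(10) − (5)(8.5) = -162.5
S→T: (5)(10) − (9.5)(10) = -45
T→U: (9.5)(-8) − (12)(10) = -196
U→V: (12)(-7.5) − (9)(-8) = -18
V→P: (9)(-11.5) − (-5)(-7.5) = -141
Σ = -552.5
Area = |Σ|/2 = 276.25.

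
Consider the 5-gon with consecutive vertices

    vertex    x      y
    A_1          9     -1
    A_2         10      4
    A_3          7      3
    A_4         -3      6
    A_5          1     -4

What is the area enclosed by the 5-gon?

Apply the shoelace (surveyor's) formula: 2A = Σ (x_i·y_{i+1} − x_{i+1}·y_i), indices taken mod 5.
Σ = (46) + (2) + (51) + (6) + (35) = 140
Area = |Σ|/2 = 70.

70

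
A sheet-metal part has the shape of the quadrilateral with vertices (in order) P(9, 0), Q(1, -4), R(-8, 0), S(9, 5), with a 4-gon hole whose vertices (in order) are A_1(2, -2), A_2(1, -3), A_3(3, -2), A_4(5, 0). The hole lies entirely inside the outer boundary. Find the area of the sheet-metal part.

75

Outer boundary:
Σ = (-36) + (-32) + (-40) + (-45) = -153
Area = |Σ|/2 = 76.5.
Hole:
Apply the shoelace (surveyor's) formula: 2A = Σ (x_i·y_{i+1} − x_{i+1}·y_i), indices taken mod 4.
Σ = (-4) + (7) + (10) + (-10) = 3
Area = |Σ|/2 = 1.5.
Net area = 76.5 − 1.5 = 75.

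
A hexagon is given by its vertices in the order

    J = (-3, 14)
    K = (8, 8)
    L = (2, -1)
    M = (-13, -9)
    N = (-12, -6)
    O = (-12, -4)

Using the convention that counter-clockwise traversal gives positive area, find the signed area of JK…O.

-212.5

Apply the shoelace (surveyor's) formula: 2A = Σ (x_i·y_{i+1} − x_{i+1}·y_i), indices taken mod 6.
Cross-terms: -136, -24, -31, -30, -24, -180  ⇒  Σ = -425
Signed area = Σ/2 = -212.5 (negative ⇒ clockwise traversal).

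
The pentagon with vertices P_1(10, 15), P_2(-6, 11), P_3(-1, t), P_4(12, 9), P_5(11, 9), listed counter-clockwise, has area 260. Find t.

-13

Write out the shoelace sum; only the two edges meeting at P_3 involve t:
2·Area = [((-6)·t − (-1)·11) + ((-1)·9 − 12·t)] + 284
       = -18·t + 286 = 520
⇒ t = -13.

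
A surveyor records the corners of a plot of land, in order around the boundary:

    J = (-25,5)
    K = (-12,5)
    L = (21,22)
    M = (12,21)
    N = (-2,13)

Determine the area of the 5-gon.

128

Apply Gauss's area formula: 2A = Σ (x_i·y_{i+1} − x_{i+1}·y_i), indices taken mod 5.
Σ = (-65) + (-369) + (177) + (198) + (315) = 256
Area = |Σ|/2 = 128.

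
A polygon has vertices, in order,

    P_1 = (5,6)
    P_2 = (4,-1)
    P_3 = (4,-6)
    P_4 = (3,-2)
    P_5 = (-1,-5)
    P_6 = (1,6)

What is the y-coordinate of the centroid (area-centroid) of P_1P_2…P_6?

85/81

Apply the shoelace (surveyor's) formula. First the cross-terms c_i = x_i·y_{i+1} − x_{i+1}·y_i:
  -29, -20, 10, -17, -1, -24  ⇒  2A = -81, A = -40.5.
Then Σ (y_i + y_{i+1})·c_i = -255, so ȳ = -255 / (6·(-40.5)) = 85/81.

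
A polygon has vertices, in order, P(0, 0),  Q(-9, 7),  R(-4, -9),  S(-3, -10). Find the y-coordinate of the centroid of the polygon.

Apply the shoelace formula. First the cross-terms c_i = x_i·y_{i+1} − x_{i+1}·y_i:
  0, 109, 13, 0  ⇒  2A = 122, A = 61.
Then Σ (y_i + y_{i+1})·c_i = -465, so ȳ = -465 / (6·61) = -155/122.

-155/122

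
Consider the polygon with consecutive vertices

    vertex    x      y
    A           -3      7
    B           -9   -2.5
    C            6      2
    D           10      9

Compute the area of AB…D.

99.25

Apply the shoelace formula: 2A = Σ (x_i·y_{i+1} − x_{i+1}·y_i), indices taken mod 4.
A→B: (-3)(-2.5) − (-9)(7) = 70.5
B→C: (-9)(2) − (6)(-2.5) = -3
C→D: (6)(9) − (10)(2) = 34
D→A: (10)(7) − (-3)(9) = 97
Σ = 198.5
Area = |Σ|/2 = 99.25.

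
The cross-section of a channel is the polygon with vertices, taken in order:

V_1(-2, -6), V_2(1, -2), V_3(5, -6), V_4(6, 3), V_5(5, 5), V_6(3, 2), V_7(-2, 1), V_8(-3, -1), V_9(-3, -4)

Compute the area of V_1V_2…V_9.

53

Apply the shoelace formula: 2A = Σ (x_i·y_{i+1} − x_{i+1}·y_i), indices taken mod 9.
V_1→V_2: (-2)(-2) − (1)(-6) = 10
V_2→V_3: (1)(-6) − (5)(-2) = 4
V_3→V_4: (5)(3) − (6)(-6) = 51
V_4→V_5: (6)(5) − (5)(3) = 15
V_5→V_6: (5)(2) − (3)(5) = -5
V_6→V_7: (3)(1) − (-2)(2) = 7
V_7→V_8: (-2)(-1) − (-3)(1) = 5
V_8→V_9: (-3)(-4) − (-3)(-1) = 9
V_9→V_1: (-3)(-6) − (-2)(-4) = 10
Σ = 106
Area = |Σ|/2 = 53.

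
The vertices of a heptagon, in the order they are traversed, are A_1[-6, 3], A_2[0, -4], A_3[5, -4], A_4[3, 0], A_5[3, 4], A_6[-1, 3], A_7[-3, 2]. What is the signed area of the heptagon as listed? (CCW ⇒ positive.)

Apply Gauss's area formula: 2A = Σ (x_i·y_{i+1} − x_{i+1}·y_i), indices taken mod 7.
A_1→A_2: (-6)(-4) − (0)(3) = 24
A_2→A_3: (0)(-4) − (5)(-4) = 20
A_3→A_4: (5)(0) − (3)(-4) = 12
A_4→A_5: (3)(4) − (3)(0) = 12
A_5→A_6: (3)(3) − (-1)(4) = 13
A_6→A_7: (-1)(2) − (-3)(3) = 7
A_7→A_1: (-3)(3) − (-6)(2) = 3
Σ = 91
Signed area = Σ/2 = 45.5 (positive ⇒ counter-clockwise traversal).

45.5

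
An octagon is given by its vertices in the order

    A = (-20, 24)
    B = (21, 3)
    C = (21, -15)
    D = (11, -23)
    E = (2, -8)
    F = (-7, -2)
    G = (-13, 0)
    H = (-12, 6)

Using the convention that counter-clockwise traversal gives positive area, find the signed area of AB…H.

-817

Cross-terms: -564, -378, -318, -42, -60, -26, -78, -168  ⇒  Σ = -1634
Signed area = Σ/2 = -817 (negative ⇒ clockwise traversal).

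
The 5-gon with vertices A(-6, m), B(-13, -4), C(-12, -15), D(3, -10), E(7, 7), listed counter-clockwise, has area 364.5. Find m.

The doubled signed area Σ (x_i y_{i+1} − x_{i+1} y_i) is linear in m.
With m=0 it equals 469; the coefficient of m is 20 (from the two edges through A).
So 20·m + 469 = 2·364.5 = 729 ⇒ m = 13.

13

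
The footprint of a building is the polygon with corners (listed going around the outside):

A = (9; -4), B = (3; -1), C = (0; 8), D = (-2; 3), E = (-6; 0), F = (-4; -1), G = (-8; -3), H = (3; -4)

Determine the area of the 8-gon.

68

Apply the shoelace (surveyor's) formula: 2A = Σ (x_i·y_{i+1} − x_{i+1}·y_i), indices taken mod 8.
Cross-terms: 3, 24, 16, 18, 6, 4, 41, 24  ⇒  Σ = 136
Area = |Σ|/2 = 68.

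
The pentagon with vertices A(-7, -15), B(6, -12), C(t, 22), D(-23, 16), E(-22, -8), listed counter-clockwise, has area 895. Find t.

Write out the shoelace sum; only the two edges meeting at C involve t:
2·Area = [(6·22 − t·(-12)) + (t·16 − (-23)·22)] + 984
       = 28·t + 1622 = 1790
⇒ t = 6.

6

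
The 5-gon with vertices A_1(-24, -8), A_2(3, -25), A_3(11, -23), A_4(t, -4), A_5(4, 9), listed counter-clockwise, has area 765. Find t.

17

Write out the shoelace sum; only the two edges meeting at A_4 involve t:
2·Area = [(11·(-4) − t·(-23)) + (t·9 − 4·(-4))] + 1014
       = 32·t + 986 = 1530
⇒ t = 17.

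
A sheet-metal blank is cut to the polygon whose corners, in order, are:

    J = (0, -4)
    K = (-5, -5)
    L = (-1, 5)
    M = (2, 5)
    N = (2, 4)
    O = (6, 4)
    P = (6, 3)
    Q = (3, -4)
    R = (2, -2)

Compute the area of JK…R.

Apply the shoelace formula: 2A = Σ (x_i·y_{i+1} − x_{i+1}·y_i), indices taken mod 9.
Cross-terms: -20, -30, -15, -2, -16, -6, -33, 2, -8  ⇒  Σ = -128
Area = |Σ|/2 = 64.

64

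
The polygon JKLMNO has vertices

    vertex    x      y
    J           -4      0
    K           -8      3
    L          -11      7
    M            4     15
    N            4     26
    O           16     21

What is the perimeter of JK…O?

80

|JK| = √((-4)² + (3)²) = √25 = 5
|KL| = √((-3)² + (4)²) = √25 = 5
|LM| = √((15)² + (8)²) = √289 = 17
|MN| = √((0)² + (11)²) = √121 = 11
|NO| = √((12)² + (-5)²) = √169 = 13
|OJ| = √((-20)² + (-21)²) = √841 = 29
Perimeter = 5 + 5 + 17 + 11 + 13 + 29 = 80.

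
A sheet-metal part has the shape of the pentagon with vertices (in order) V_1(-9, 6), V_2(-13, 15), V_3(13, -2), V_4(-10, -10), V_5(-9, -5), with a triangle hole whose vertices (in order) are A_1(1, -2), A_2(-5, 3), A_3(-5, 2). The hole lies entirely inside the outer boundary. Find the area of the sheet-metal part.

254.5

Outer boundary:
Apply the shoelace formula: 2A = Σ (x_i·y_{i+1} − x_{i+1}·y_i), indices taken mod 5.
Σ = (-57) + (-169) + (-150) + (-40) + (-99) = -515
Area = |Σ|/2 = 257.5.
Hole:
Σ = (-7) + (5) + (8) = 6
Area = |Σ|/2 = 3.
Net area = 257.5 − 3 = 254.5.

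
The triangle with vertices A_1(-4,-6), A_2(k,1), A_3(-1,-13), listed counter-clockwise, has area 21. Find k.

The doubled signed area Σ (x_i y_{i+1} − x_{i+1} y_i) is linear in k.
With k=0 it equals -49; the coefficient of k is -7 (from the two edges through A_2).
So -7·k + -49 = 2·21 = 42 ⇒ k = -13.

-13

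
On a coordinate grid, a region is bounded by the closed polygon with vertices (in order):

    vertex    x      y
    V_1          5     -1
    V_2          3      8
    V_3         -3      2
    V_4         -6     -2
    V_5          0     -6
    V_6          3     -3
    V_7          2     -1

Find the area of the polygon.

75.5

Apply the surveyor's formula: 2A = Σ (x_i·y_{i+1} − x_{i+1}·y_i), indices taken mod 7.
Cross-terms: 43, 30, 18, 36, 18, 3, 3  ⇒  Σ = 151
Area = |Σ|/2 = 75.5.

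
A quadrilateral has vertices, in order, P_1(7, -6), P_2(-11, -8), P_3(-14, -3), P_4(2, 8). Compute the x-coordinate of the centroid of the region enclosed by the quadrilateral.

-2.776

Apply the surveyor's formula. First the cross-terms c_i = x_i·y_{i+1} − x_{i+1}·y_i:
  -122, -79, -106, -68  ⇒  2A = -375, A = -187.5.
Then Σ (x_i + x_{i+1})·c_i = 3123, so x̄ = 3123 / (6·(-187.5)) = -2.776.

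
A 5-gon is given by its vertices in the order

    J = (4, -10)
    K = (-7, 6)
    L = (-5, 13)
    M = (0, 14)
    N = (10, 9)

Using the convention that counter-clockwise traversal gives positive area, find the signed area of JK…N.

-226.5

Apply the shoelace (surveyor's) formula: 2A = Σ (x_i·y_{i+1} − x_{i+1}·y_i), indices taken mod 5.
Cross-terms: -46, -61, -70, -140, -136  ⇒  Σ = -453
Signed area = Σ/2 = -226.5 (negative ⇒ clockwise traversal).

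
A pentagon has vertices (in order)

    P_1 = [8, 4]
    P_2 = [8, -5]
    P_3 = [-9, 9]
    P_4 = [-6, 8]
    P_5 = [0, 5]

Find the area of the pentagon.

66.5

Apply Gauss's area formula: 2A = Σ (x_i·y_{i+1} − x_{i+1}·y_i), indices taken mod 5.
P_1→P_2: (8)(-5) − (8)(4) = -72
P_2→P_3: (8)(9) − (-9)(-5) = 27
P_3→P_4: (-9)(8) − (-6)(9) = -18
P_4→P_5: (-6)(5) − (0)(8) = -30
P_5→P_1: (0)(4) − (8)(5) = -40
Σ = -133
Area = |Σ|/2 = 66.5.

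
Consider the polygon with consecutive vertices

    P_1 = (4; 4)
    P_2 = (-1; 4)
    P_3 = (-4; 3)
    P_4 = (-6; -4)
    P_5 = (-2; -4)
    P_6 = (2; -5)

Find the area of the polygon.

P_1→P_2: (4)(4) − (-1)(4) = 20
P_2→P_3: (-1)(3) − (-4)(4) = 13
P_3→P_4: (-4)(-4) − (-6)(3) = 34
P_4→P_5: (-6)(-4) − (-2)(-4) = 16
P_5→P_6: (-2)(-5) − (2)(-4) = 18
P_6→P_1: (2)(4) − (4)(-5) = 28
Σ = 129
Area = |Σ|/2 = 64.5.

64.5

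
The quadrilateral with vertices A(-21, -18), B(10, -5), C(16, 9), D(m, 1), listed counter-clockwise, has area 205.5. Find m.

3

Write out the shoelace sum; only the two edges meeting at D involve m:
2·Area = [(16·1 − m·9) + (m·(-18) − (-21)·1)] + 455
       = -27·m + 492 = 411
⇒ m = 3.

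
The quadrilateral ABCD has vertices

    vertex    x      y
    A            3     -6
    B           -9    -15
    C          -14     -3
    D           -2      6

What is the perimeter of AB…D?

56

|AB| = √((-12)² + (-9)²) = √225 = 15
|BC| = √((-5)² + (12)²) = √169 = 13
|CD| = √((12)² + (9)²) = √225 = 15
|DA| = √((5)² + (-12)²) = √169 = 13
Perimeter = 15 + 13 + 15 + 13 = 56.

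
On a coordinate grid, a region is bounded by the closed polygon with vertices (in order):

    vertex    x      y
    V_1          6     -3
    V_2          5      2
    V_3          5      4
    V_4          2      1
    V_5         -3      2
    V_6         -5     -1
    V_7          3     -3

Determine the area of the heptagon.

Σ = (27) + (10) + (-3) + (7) + (13) + (18) + (9) = 81
Area = |Σ|/2 = 40.5.

40.5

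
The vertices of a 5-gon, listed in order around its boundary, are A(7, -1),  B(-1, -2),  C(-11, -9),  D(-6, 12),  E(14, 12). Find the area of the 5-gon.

Σ = (-15) + (-13) + (-186) + (-240) + (-98) = -552
Area = |Σ|/2 = 276.

276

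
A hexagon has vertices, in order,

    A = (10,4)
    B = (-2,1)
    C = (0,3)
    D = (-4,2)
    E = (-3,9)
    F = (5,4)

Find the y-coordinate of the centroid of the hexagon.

1105/249

Apply the surveyor's formula. First the cross-terms c_i = x_i·y_{i+1} − x_{i+1}·y_i:
  18, -6, 12, -30, -57, -20  ⇒  2A = -83, A = -41.5.
Then Σ (y_i + y_{i+1})·c_i = -1105, so ȳ = -1105 / (6·(-41.5)) = 1105/249.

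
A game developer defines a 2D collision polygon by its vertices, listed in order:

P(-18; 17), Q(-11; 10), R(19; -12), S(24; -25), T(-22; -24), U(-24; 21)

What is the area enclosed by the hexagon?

Apply the shoelace formula: 2A = Σ (x_i·y_{i+1} − x_{i+1}·y_i), indices taken mod 6.
Cross-terms: 7, -58, -187, -1126, -1038, -30  ⇒  Σ = -2432
Area = |Σ|/2 = 1216.

1216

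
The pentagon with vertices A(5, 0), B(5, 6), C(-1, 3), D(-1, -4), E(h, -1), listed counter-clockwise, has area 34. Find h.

The doubled signed area Σ (x_i y_{i+1} − x_{i+1} y_i) is linear in h.
With h=0 it equals 64; the coefficient of h is 4 (from the two edges through E).
So 4·h + 64 = 2·34 = 68 ⇒ h = 1.

1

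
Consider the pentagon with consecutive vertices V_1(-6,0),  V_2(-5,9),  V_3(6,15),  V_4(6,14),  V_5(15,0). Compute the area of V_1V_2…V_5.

199.5

Apply the shoelace (surveyor's) formula: 2A = Σ (x_i·y_{i+1} − x_{i+1}·y_i), indices taken mod 5.
Σ = (-54) + (-129) + (-6) + (-210) + (0) = -399
Area = |Σ|/2 = 199.5.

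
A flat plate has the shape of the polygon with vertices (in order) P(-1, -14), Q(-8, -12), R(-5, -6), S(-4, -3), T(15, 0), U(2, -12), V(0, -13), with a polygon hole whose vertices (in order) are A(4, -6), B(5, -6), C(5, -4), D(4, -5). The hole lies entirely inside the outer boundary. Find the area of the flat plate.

Outer boundary:
Σ = (-100) + (-12) + (-9) + (45) + (-180) + (-26) + (-13) = -295
Area = |Σ|/2 = 147.5.
Hole:
Apply the shoelace formula: 2A = Σ (x_i·y_{i+1} − x_{i+1}·y_i), indices taken mod 4.
Σ = (6) + (10) + (-9) + (-4) = 3
Area = |Σ|/2 = 1.5.
Net area = 147.5 − 1.5 = 146.

146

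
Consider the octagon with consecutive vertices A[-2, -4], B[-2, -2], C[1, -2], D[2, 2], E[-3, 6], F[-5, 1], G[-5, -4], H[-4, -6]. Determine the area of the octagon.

48

A→B: (-2)(-2) − (-2)(-4) = -4
B→C: (-2)(-2) − (1)(-2) = 6
C→D: (1)(2) − (2)(-2) = 6
D→E: (2)(6) − (-3)(2) = 18
E→F: (-3)(1) − (-5)(6) = 27
F→G: (-5)(-4) − (-5)(1) = 25
G→H: (-5)(-6) − (-4)(-4) = 14
H→A: (-4)(-4) − (-2)(-6) = 4
Σ = 96
Area = |Σ|/2 = 48.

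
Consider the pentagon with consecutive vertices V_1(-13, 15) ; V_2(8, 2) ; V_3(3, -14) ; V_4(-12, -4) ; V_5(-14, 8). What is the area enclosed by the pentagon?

Apply the surveyor's formula: 2A = Σ (x_i·y_{i+1} − x_{i+1}·y_i), indices taken mod 5.
V_1→V_2: (-13)(2) − (8)(15) = -146
V_2→V_3: (8)(-14) − (3)(2) = -118
V_3→V_4: (3)(-4) − (-12)(-14) = -180
V_4→V_5: (-12)(8) − (-14)(-4) = -152
V_5→V_1: (-14)(15) − (-13)(8) = -106
Σ = -702
Area = |Σ|/2 = 351.

351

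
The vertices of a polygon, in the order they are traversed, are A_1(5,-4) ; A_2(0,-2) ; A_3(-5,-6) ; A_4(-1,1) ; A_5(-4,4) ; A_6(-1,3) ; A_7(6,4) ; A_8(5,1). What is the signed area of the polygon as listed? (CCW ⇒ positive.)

-50

A_1→A_2: (5)(-2) − (0)(-4) = -10
A_2→A_3: (0)(-6) − (-5)(-2) = -10
A_3→A_4: (-5)(1) − (-1)(-6) = -11
A_4→A_5: (-1)(4) − (-4)(1) = 0
A_5→A_6: (-4)(3) − (-1)(4) = -8
A_6→A_7: (-1)(4) − (6)(3) = -22
A_7→A_8: (6)(1) − (5)(4) = -14
A_8→A_1: (5)(-4) − (5)(1) = -25
Σ = -100
Signed area = Σ/2 = -50 (negative ⇒ clockwise traversal).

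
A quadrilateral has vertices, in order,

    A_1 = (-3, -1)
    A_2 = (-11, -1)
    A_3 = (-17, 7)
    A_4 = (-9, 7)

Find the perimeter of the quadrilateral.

36

|A_1A_2| = √((-8)² + (0)²) = √64 = 8
|A_2A_3| = √((-6)² + (8)²) = √100 = 10
|A_3A_4| = √((8)² + (0)²) = √64 = 8
|A_4A_1| = √((6)² + (-8)²) = √100 = 10
Perimeter = 8 + 10 + 8 + 10 = 36.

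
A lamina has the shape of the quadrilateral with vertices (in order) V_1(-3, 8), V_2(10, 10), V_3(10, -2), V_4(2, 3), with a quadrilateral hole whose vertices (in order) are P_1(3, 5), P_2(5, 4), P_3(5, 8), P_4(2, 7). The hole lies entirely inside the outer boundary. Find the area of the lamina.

78

Outer boundary:
V_1→V_2: (-3)(10) − (10)(8) = -110
V_2→V_3: (10)(-2) − (10)(10) = -120
V_3→V_4: (10)(3) − (2)(-2) = 34
V_4→V_1: (2)(8) − (-3)(3) = 25
Σ = -171
Area = |Σ|/2 = 85.5.
Hole:
Cross-terms: -13, 20, 19, -11  ⇒  Σ = 15
Area = |Σ|/2 = 7.5.
Net area = 85.5 − 7.5 = 78.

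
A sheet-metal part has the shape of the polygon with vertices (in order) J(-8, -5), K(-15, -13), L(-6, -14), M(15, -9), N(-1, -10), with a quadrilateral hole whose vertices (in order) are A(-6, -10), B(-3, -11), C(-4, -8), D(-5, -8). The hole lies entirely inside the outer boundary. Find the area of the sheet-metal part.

Outer boundary:
Apply the surveyor's formula: 2A = Σ (x_i·y_{i+1} − x_{i+1}·y_i), indices taken mod 5.
Σ = (29) + (132) + (264) + (-159) + (-75) = 191
Area = |Σ|/2 = 95.5.
Hole:
Apply Gauss's area formula: 2A = Σ (x_i·y_{i+1} − x_{i+1}·y_i), indices taken mod 4.
Σ = (36) + (-20) + (-8) + (2) = 10
Area = |Σ|/2 = 5.
Net area = 95.5 − 5 = 90.5.

90.5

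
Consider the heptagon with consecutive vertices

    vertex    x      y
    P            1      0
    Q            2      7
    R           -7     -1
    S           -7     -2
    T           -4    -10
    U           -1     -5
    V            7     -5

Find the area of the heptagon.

89

Apply the shoelace (surveyor's) formula: 2A = Σ (x_i·y_{i+1} − x_{i+1}·y_i), indices taken mod 7.
Cross-terms: 7, 47, 7, 62, 10, 40, 5  ⇒  Σ = 178
Area = |Σ|/2 = 89.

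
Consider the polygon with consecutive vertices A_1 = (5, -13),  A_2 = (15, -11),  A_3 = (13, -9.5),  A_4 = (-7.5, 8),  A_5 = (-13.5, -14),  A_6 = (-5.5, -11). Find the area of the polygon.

292.125

Σ = (140) + (0.5) + (32.75) + (213) + (71.5) + (126.5) = 584.25
Area = |Σ|/2 = 292.125.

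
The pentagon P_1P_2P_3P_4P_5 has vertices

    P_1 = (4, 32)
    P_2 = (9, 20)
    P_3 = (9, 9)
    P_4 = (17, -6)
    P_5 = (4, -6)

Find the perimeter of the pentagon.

92

|P_1P_2| = √((5)² + (-12)²) = √169 = 13
|P_2P_3| = √((0)² + (-11)²) = √121 = 11
|P_3P_4| = √((8)² + (-15)²) = √289 = 17
|P_4P_5| = √((-13)² + (0)²) = √169 = 13
|P_5P_1| = √((0)² + (38)²) = √1444 = 38
Perimeter = 13 + 11 + 17 + 13 + 38 = 92.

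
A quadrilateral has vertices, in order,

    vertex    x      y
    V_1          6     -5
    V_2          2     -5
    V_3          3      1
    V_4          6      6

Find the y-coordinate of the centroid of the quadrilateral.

Apply Gauss's area formula. First the cross-terms c_i = x_i·y_{i+1} − x_{i+1}·y_i:
  -20, 17, 12, -66  ⇒  2A = -57, A = -28.5.
Then Σ (y_i + y_{i+1})·c_i = 150, so ȳ = 150 / (6·(-28.5)) = -50/57.

-50/57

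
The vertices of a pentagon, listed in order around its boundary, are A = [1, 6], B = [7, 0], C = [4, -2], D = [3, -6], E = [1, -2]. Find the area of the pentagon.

Apply Gauss's area formula: 2A = Σ (x_i·y_{i+1} − x_{i+1}·y_i), indices taken mod 5.
Σ = (-42) + (-14) + (-18) + (0) + (8) = -66
Area = |Σ|/2 = 33.

33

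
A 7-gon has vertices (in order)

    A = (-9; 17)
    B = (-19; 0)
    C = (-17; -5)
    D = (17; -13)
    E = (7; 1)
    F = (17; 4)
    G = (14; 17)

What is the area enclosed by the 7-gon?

Apply the surveyor's formula: 2A = Σ (x_i·y_{i+1} − x_{i+1}·y_i), indices taken mod 7.
A→B: (-9)(0) − (-19)(17) = 323
B→C: (-19)(-5) − (-17)(0) = 95
C→D: (-17)(-13) − (17)(-5) = 306
D→E: (17)(1) − (7)(-13) = 108
E→F: (7)(4) − (17)(1) = 11
F→G: (17)(17) − (14)(4) = 233
G→A: (14)(17) − (-9)(17) = 391
Σ = 1467
Area = |Σ|/2 = 733.5.

733.5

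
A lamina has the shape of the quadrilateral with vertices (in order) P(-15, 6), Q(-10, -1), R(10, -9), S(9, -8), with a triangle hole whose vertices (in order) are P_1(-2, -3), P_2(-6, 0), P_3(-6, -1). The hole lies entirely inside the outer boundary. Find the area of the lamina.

Outer boundary:
Apply the surveyor's formula: 2A = Σ (x_i·y_{i+1} − x_{i+1}·y_i), indices taken mod 4.
P→Q: (-15)(-1) − (-10)(6) = 75
Q→R: (-10)(-9) − (10)(-1) = 100
R→S: (10)(-8) − (9)(-9) = 1
S→P: (9)(6) − (-15)(-8) = -66
Σ = 110
Area = |Σ|/2 = 55.
Hole:
Apply Gauss's area formula: 2A = Σ (x_i·y_{i+1} − x_{i+1}·y_i), indices taken mod 3.
P_1→P_2: (-2)(0) − (-6)(-3) = -18
P_2→P_3: (-6)(-1) − (-6)(0) = 6
P_3→P_1: (-6)(-3) − (-2)(-1) = 16
Σ = 4
Area = |Σ|/2 = 2.
Net area = 55 − 2 = 53.

53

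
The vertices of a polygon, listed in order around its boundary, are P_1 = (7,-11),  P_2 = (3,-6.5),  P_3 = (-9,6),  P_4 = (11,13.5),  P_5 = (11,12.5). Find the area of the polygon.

Apply Gauss's area formula: 2A = Σ (x_i·y_{i+1} − x_{i+1}·y_i), indices taken mod 5.
Σ = (-12.5) + (-40.5) + (-187.5) + (-11) + (-208.5) = -460
Area = |Σ|/2 = 230.

230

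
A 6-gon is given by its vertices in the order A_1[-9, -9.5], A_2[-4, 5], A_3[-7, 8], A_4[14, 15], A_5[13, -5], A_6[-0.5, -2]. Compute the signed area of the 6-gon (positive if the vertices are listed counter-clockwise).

-301.875

Σ = (-83) + (3) + (-217) + (-265) + (-28.5) + (-13.25) = -603.75
Signed area = Σ/2 = -301.875 (negative ⇒ clockwise traversal).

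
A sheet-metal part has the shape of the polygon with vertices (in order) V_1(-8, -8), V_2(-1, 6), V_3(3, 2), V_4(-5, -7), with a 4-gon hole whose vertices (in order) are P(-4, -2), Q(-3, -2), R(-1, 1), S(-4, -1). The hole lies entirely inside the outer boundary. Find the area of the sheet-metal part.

Outer boundary:
Apply the surveyor's formula: 2A = Σ (x_i·y_{i+1} − x_{i+1}·y_i), indices taken mod 4.
V_1→V_2: (-8)(6) − (-1)(-8) = -56
V_2→V_3: (-1)(2) − (3)(6) = -20
V_3→V_4: (3)(-7) − (-5)(2) = -11
V_4→V_1: (-5)(-8) − (-8)(-7) = -16
Σ = -103
Area = |Σ|/2 = 51.5.
Hole:
P→Q: (-4)(-2) − (-3)(-2) = 2
Q→R: (-3)(1) − (-1)(-2) = -5
R→S: (-1)(-1) − (-4)(1) = 5
S→P: (-4)(-2) − (-4)(-1) = 4
Σ = 6
Area = |Σ|/2 = 3.
Net area = 51.5 − 3 = 48.5.

48.5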